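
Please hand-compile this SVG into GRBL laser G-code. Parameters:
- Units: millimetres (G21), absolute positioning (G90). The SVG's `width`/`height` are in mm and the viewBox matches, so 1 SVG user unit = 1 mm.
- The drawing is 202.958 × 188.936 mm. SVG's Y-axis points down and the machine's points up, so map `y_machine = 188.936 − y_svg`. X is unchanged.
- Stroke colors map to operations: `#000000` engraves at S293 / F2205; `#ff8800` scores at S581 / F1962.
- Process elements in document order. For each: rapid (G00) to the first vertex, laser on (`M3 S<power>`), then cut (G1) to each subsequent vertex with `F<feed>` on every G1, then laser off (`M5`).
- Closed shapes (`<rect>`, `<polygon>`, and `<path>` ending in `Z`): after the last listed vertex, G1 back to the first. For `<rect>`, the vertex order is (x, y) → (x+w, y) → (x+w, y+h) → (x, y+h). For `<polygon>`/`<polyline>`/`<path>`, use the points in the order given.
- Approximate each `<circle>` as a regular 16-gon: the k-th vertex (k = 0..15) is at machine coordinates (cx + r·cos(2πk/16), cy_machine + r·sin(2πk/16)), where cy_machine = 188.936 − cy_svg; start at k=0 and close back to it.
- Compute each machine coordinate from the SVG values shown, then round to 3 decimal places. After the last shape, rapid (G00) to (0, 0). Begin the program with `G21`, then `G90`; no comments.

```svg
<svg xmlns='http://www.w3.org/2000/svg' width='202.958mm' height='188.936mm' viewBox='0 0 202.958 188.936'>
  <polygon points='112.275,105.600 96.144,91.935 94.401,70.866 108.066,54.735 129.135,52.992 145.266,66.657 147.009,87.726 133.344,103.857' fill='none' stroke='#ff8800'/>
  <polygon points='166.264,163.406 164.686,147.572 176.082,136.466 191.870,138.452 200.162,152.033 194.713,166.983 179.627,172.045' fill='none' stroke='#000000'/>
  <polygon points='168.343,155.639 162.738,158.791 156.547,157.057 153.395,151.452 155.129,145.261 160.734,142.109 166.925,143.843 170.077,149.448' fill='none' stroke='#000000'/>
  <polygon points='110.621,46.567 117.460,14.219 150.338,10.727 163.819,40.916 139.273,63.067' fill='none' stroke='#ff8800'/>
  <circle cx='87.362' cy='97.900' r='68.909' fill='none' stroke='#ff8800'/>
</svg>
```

viewBox `0 0 202.958 188.936` with mm width/height → 1 unit = 1 mm. Flip: y_m = 188.936 − y_svg.

**Shape 1** — `<polygon>` regular polygon, stroke `#ff8800` → score (S581, F1962). Machine vertices: (112.275,83.336) → (96.144,97.001) → (94.401,118.070) → (108.066,134.201) → (129.135,135.944) → (145.266,122.279) → (147.009,101.210) → (133.344,85.079) → (112.275,83.336). Closed: final G1 returns to the first vertex.

**Shape 2** — `<polygon>` regular polygon, stroke `#000000` → engrave (S293, F2205). Machine vertices: (166.264,25.530) → (164.686,41.364) → (176.082,52.470) → (191.870,50.484) → (200.162,36.903) → (194.713,21.953) → (179.627,16.891) → (166.264,25.530). Closed: final G1 returns to the first vertex.

**Shape 3** — `<polygon>` regular polygon, stroke `#000000` → engrave (S293, F2205). Machine vertices: (168.343,33.297) → (162.738,30.145) → (156.547,31.879) → (153.395,37.484) → (155.129,43.675) → (160.734,46.827) → (166.925,45.093) → (170.077,39.488) → (168.343,33.297). Closed: final G1 returns to the first vertex.

**Shape 4** — `<polygon>` regular polygon, stroke `#ff8800` → score (S581, F1962). Machine vertices: (110.621,142.369) → (117.460,174.717) → (150.338,178.209) → (163.819,148.020) → (139.273,125.869) → (110.621,142.369). Closed: final G1 returns to the first vertex.

**Shape 5** — `<circle>` circle, stroke `#ff8800` → score (S581, F1962). Machine vertices: (156.271,91.036) → (151.026,117.406) → (136.088,139.762) → (113.732,154.700) → (87.362,159.945) → (60.992,154.700) → (38.636,139.762) → (23.698,117.406) → (18.453,91.036) → (23.698,64.666) → (38.636,42.310) → (60.992,27.372) → (87.362,22.127) → (113.732,27.372) → (136.088,42.310) → (151.026,64.666) → (156.271,91.036). Closed: final G1 returns to the first vertex.

G21
G90
G00 X112.275 Y83.336
M3 S581
G1 X96.144 Y97.001 F1962
G1 X94.401 Y118.070 F1962
G1 X108.066 Y134.201 F1962
G1 X129.135 Y135.944 F1962
G1 X145.266 Y122.279 F1962
G1 X147.009 Y101.210 F1962
G1 X133.344 Y85.079 F1962
G1 X112.275 Y83.336 F1962
M5
G00 X166.264 Y25.530
M3 S293
G1 X164.686 Y41.364 F2205
G1 X176.082 Y52.470 F2205
G1 X191.870 Y50.484 F2205
G1 X200.162 Y36.903 F2205
G1 X194.713 Y21.953 F2205
G1 X179.627 Y16.891 F2205
G1 X166.264 Y25.530 F2205
M5
G00 X168.343 Y33.297
M3 S293
G1 X162.738 Y30.145 F2205
G1 X156.547 Y31.879 F2205
G1 X153.395 Y37.484 F2205
G1 X155.129 Y43.675 F2205
G1 X160.734 Y46.827 F2205
G1 X166.925 Y45.093 F2205
G1 X170.077 Y39.488 F2205
G1 X168.343 Y33.297 F2205
M5
G00 X110.621 Y142.369
M3 S581
G1 X117.460 Y174.717 F1962
G1 X150.338 Y178.209 F1962
G1 X163.819 Y148.020 F1962
G1 X139.273 Y125.869 F1962
G1 X110.621 Y142.369 F1962
M5
G00 X156.271 Y91.036
M3 S581
G1 X151.026 Y117.406 F1962
G1 X136.088 Y139.762 F1962
G1 X113.732 Y154.700 F1962
G1 X87.362 Y159.945 F1962
G1 X60.992 Y154.700 F1962
G1 X38.636 Y139.762 F1962
G1 X23.698 Y117.406 F1962
G1 X18.453 Y91.036 F1962
G1 X23.698 Y64.666 F1962
G1 X38.636 Y42.310 F1962
G1 X60.992 Y27.372 F1962
G1 X87.362 Y22.127 F1962
G1 X113.732 Y27.372 F1962
G1 X136.088 Y42.310 F1962
G1 X151.026 Y64.666 F1962
G1 X156.271 Y91.036 F1962
M5
G00 X0.000 Y0.000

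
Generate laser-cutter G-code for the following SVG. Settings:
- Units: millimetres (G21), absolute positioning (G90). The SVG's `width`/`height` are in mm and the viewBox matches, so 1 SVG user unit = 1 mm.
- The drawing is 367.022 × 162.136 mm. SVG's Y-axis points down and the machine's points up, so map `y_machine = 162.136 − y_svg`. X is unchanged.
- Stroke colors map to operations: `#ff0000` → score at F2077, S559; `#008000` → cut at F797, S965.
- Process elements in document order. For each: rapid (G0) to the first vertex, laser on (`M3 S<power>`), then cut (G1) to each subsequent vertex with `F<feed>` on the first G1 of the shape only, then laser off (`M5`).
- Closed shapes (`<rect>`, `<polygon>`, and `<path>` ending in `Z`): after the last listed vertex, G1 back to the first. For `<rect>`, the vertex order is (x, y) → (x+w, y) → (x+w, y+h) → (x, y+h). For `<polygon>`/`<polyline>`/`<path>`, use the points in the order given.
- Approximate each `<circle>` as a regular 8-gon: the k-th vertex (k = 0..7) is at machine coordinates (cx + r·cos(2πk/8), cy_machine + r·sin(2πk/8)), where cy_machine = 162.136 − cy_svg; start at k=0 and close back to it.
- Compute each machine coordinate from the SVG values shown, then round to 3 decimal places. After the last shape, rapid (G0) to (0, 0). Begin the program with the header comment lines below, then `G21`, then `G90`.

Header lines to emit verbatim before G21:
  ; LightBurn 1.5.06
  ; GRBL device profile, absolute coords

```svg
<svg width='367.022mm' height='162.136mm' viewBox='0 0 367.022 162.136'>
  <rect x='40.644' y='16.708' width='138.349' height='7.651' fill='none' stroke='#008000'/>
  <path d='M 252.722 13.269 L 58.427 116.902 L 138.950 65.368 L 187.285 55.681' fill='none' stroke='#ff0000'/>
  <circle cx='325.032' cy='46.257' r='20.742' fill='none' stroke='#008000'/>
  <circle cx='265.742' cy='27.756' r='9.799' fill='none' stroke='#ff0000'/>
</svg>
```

viewBox `0 0 367.022 162.136` with mm width/height → 1 unit = 1 mm. Flip: y_m = 162.136 − y_svg.

**Shape 1** — `<rect>` rectangle, stroke `#008000` → cut (S965, F797). Machine vertices: (40.644,145.428) → (178.993,145.428) → (178.993,137.777) → (40.644,137.777) → (40.644,145.428). Closed: final G1 returns to the first vertex.

**Shape 2** — `<path>` open polyline, stroke `#ff0000` → score (S559, F2077). Machine vertices: (252.722,148.867) → (58.427,45.234) → (138.950,96.768) → (187.285,106.455). Open path.

**Shape 3** — `<circle>` circle, stroke `#008000` → cut (S965, F797). Machine vertices: (345.774,115.879) → (339.699,130.546) → (325.032,136.621) → (310.365,130.546) → (304.290,115.879) → (310.365,101.212) → (325.032,95.137) → (339.699,101.212) → (345.774,115.879). Closed: final G1 returns to the first vertex.

**Shape 4** — `<circle>` circle, stroke `#ff0000` → score (S559, F2077). Machine vertices: (275.541,134.380) → (272.671,141.309) → (265.742,144.179) → (258.813,141.309) → (255.943,134.380) → (258.813,127.451) → (265.742,124.581) → (272.671,127.451) → (275.541,134.380). Closed: final G1 returns to the first vertex.

; LightBurn 1.5.06
; GRBL device profile, absolute coords
G21
G90
G0 X40.644 Y145.428
M3 S965
G1 X178.993 Y145.428 F797
G1 X178.993 Y137.777
G1 X40.644 Y137.777
G1 X40.644 Y145.428
M5
G0 X252.722 Y148.867
M3 S559
G1 X58.427 Y45.234 F2077
G1 X138.950 Y96.768
G1 X187.285 Y106.455
M5
G0 X345.774 Y115.879
M3 S965
G1 X339.699 Y130.546 F797
G1 X325.032 Y136.621
G1 X310.365 Y130.546
G1 X304.290 Y115.879
G1 X310.365 Y101.212
G1 X325.032 Y95.137
G1 X339.699 Y101.212
G1 X345.774 Y115.879
M5
G0 X275.541 Y134.380
M3 S559
G1 X272.671 Y141.309 F2077
G1 X265.742 Y144.179
G1 X258.813 Y141.309
G1 X255.943 Y134.380
G1 X258.813 Y127.451
G1 X265.742 Y124.581
G1 X272.671 Y127.451
G1 X275.541 Y134.380
M5
G0 X0.000 Y0.000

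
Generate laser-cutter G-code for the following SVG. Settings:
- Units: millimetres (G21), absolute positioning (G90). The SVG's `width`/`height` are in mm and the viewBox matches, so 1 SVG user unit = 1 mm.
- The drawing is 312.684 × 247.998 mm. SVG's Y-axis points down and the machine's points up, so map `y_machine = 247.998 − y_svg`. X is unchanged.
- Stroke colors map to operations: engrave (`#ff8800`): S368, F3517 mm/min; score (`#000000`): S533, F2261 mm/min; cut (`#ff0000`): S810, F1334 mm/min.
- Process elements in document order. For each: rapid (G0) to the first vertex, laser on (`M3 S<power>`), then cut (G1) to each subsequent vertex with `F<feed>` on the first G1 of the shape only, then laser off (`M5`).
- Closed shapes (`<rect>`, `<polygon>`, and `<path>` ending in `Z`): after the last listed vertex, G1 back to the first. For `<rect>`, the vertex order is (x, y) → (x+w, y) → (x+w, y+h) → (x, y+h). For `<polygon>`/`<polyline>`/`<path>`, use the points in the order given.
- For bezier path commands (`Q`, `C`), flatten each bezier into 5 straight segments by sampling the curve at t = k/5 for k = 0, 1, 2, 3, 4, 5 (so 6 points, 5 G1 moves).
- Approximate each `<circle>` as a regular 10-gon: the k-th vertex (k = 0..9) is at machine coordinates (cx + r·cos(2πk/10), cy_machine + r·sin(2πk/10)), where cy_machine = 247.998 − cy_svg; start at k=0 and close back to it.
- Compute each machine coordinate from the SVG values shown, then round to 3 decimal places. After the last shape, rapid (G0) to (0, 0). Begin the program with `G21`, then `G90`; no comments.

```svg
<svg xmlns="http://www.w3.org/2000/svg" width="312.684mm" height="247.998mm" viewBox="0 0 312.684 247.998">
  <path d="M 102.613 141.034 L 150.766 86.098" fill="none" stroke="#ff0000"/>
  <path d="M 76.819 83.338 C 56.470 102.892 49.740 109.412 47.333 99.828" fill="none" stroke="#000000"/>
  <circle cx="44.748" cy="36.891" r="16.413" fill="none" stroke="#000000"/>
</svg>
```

G21
G90
G0 X102.613 Y106.964
M3 S810
G1 X150.766 Y161.900 F1334
M5
G0 X76.819 Y164.660
M3 S533
G1 X66.170 Y154.516 F2261
G1 X58.342 Y147.648
G1 X52.891 Y144.203
G1 X49.370 Y144.328
G1 X47.333 Y148.170
M5
G0 X61.161 Y211.107
M3 S533
G1 X58.026 Y220.754 F2261
G1 X49.820 Y226.717
G1 X39.676 Y226.717
G1 X31.470 Y220.754
G1 X28.335 Y211.107
G1 X31.470 Y201.460
G1 X39.676 Y195.497
G1 X49.820 Y195.497
G1 X58.026 Y201.460
G1 X61.161 Y211.107
M5
G0 X0.000 Y0.000

Since the viewBox matches the mm dimensions, user units are millimetres directly. The only transform is the Y-flip y_m = 247.998 − y_svg.

Shape 1 is a line segment drawn with `<path>`. Its stroke #ff0000 means cut at S810, F1334. After flipping Y the toolpath is (102.613,106.964) → (150.766,161.900).

Shape 2 is a cubic bezier drawn with `<path>`. Its stroke #000000 means score at S533, F2261. After flipping Y the toolpath is (76.819,164.660) → (66.170,154.516) → (58.342,147.648) → (52.891,144.203) → (49.370,144.328) → (47.333,148.170).

Shape 3 is a circle drawn with `<circle>`. Its stroke #000000 means score at S533, F2261. After flipping Y the toolpath is (61.161,211.107) → (58.026,220.754) → (49.820,226.717) → (39.676,226.717) → (31.470,220.754) → (28.335,211.107) → (31.470,201.460) → (39.676,195.497) → (49.820,195.497) → (58.026,201.460) → (61.161,211.107), returning to the start.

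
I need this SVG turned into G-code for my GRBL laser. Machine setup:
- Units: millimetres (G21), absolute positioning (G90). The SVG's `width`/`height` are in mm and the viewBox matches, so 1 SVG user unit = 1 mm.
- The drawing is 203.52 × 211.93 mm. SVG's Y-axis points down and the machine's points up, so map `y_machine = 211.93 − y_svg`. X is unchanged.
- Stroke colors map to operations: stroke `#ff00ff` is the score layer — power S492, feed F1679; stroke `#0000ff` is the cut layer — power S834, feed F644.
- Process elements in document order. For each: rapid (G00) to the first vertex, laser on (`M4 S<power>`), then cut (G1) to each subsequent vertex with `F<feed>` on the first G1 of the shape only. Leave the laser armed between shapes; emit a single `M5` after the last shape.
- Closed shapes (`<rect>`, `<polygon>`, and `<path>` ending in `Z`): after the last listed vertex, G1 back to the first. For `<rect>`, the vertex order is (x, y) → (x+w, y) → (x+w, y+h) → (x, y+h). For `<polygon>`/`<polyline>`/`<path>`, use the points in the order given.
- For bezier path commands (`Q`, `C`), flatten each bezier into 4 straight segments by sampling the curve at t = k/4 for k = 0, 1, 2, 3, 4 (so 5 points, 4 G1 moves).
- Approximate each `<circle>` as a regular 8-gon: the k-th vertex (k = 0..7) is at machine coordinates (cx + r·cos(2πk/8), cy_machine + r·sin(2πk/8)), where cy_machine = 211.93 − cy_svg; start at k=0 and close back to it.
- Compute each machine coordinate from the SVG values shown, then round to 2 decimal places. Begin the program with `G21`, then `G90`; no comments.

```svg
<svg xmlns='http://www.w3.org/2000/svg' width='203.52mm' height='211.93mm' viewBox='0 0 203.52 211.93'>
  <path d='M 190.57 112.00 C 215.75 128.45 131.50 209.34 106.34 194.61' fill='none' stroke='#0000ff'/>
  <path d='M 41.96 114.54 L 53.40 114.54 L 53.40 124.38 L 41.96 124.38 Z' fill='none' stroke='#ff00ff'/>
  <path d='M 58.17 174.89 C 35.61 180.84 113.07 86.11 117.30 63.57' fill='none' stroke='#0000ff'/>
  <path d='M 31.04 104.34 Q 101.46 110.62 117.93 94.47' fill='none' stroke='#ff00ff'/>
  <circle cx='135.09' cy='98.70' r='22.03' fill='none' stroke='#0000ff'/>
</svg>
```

G21
G90
G00 X190.57 Y99.93
M4 S834
G1 X191.57 Y78.01 F644
G1 X167.33 Y46.93
G1 X133.66 Y21.70
G1 X106.34 Y17.32
G00 X41.96 Y97.39
M4 S492
G1 X53.40 Y97.39 F1679
G1 X53.40 Y87.55
G1 X41.96 Y87.55
G1 X41.96 Y97.39
G00 X58.17 Y37.04
M4 S834
G1 X57.30 Y48.75 F644
G1 X77.69 Y82.02
G1 X103.10 Y120.62
G1 X117.30 Y148.36
G00 X31.04 Y107.59
M4 S492
G1 X62.88 Y105.85 F1679
G1 X87.97 Y106.92
G1 X106.32 Y110.79
G1 X117.93 Y117.46
G00 X157.12 Y113.23
M4 S834
G1 X150.67 Y128.81 F644
G1 X135.09 Y135.26
G1 X119.51 Y128.81
G1 X113.06 Y113.23
G1 X119.51 Y97.65
G1 X135.09 Y91.20
G1 X150.67 Y97.65
G1 X157.12 Y113.23
M5

1 u = 1 mm; y_m = 211.93 − y.

[1] `<path>` cubic bezier, #0000ff→cut S834 F644: (190.57,99.93) → (191.57,78.01) → (167.33,46.93) → (133.66,21.70) → (106.34,17.32)

[2] `<path>` rectangle, #ff00ff→score S492 F1679: (41.96,97.39) → (53.40,97.39) → (53.40,87.55) → (41.96,87.55) → (41.96,97.39) (closed)

[3] `<path>` cubic bezier, #0000ff→cut S834 F644: (58.17,37.04) → (57.30,48.75) → (77.69,82.02) → (103.10,120.62) → (117.30,148.36)

[4] `<path>` quadratic bezier, #ff00ff→score S492 F1679: (31.04,107.59) → (62.88,105.85) → (87.97,106.92) → (106.32,110.79) → (117.93,117.46)

[5] `<circle>` circle, #0000ff→cut S834 F644: (157.12,113.23) → (150.67,128.81) → (135.09,135.26) → (119.51,128.81) → (113.06,113.23) → (119.51,97.65) → (135.09,91.20) → (150.67,97.65) → (157.12,113.23) (closed)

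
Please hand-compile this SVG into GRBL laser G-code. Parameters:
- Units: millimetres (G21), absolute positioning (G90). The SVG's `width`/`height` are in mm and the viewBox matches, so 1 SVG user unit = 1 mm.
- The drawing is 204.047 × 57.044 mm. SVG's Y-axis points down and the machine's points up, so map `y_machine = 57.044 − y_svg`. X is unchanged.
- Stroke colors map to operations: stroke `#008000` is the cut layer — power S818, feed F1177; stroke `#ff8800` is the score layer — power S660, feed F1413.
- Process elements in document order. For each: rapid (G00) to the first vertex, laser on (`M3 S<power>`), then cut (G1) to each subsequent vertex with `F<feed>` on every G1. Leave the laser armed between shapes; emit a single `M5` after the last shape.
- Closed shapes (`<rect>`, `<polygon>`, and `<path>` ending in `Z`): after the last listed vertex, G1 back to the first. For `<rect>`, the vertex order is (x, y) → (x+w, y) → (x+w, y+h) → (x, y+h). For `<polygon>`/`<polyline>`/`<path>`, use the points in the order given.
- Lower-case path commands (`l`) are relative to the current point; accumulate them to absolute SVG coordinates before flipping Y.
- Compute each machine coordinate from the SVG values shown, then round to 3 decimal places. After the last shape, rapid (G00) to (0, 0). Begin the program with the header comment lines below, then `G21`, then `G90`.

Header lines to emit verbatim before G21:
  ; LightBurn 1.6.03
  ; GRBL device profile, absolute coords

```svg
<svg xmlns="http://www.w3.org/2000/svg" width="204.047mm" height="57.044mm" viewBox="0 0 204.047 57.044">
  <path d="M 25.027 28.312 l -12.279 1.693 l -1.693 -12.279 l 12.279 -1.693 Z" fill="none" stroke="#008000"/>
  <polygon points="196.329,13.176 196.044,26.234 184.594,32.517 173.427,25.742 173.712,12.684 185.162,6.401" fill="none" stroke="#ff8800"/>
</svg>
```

1 u = 1 mm; y_m = 57.044 − y.

[1] `<path>` regular polygon, #008000→cut S818 F1177: (25.027,28.732) → (12.748,27.039) → (11.055,39.318) → (23.334,41.011) → (25.027,28.732) (closed)

[2] `<polygon>` regular polygon, #ff8800→score S660 F1413: (196.329,43.868) → (196.044,30.810) → (184.594,24.527) → (173.427,31.302) → (173.712,44.360) → (185.162,50.643) → (196.329,43.868) (closed)

; LightBurn 1.6.03
; GRBL device profile, absolute coords
G21
G90
G00 X25.027 Y28.732
M3 S818
G1 X12.748 Y27.039 F1177
G1 X11.055 Y39.318 F1177
G1 X23.334 Y41.011 F1177
G1 X25.027 Y28.732 F1177
G00 X196.329 Y43.868
M3 S660
G1 X196.044 Y30.810 F1413
G1 X184.594 Y24.527 F1413
G1 X173.427 Y31.302 F1413
G1 X173.712 Y44.360 F1413
G1 X185.162 Y50.643 F1413
G1 X196.329 Y43.868 F1413
M5
G00 X0.000 Y0.000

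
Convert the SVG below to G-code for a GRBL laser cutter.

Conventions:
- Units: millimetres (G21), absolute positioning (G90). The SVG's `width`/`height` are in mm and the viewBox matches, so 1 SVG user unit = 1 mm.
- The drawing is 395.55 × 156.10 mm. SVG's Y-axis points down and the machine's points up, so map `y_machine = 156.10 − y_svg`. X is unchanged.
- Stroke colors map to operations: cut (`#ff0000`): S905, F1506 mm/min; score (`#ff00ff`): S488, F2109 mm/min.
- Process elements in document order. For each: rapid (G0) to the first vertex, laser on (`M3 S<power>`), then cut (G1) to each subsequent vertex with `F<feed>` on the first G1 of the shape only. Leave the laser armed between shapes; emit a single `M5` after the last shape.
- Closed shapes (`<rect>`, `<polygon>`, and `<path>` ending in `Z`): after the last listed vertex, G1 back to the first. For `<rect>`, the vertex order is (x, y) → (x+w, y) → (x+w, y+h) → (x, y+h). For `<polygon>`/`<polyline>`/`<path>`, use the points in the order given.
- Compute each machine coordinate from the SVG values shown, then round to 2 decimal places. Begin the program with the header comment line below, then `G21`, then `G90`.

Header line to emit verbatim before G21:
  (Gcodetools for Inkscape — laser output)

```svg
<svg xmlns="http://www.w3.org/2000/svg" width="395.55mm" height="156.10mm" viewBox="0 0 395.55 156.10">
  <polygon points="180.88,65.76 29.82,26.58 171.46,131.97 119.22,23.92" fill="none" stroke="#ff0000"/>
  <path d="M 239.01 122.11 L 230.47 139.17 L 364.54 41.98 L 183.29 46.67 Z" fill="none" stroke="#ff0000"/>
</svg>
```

viewBox `0 0 395.55 156.10` with mm width/height → 1 unit = 1 mm. Flip: y_m = 156.10 − y_svg.

**Shape 1** — `<polygon>` closed polygon, stroke `#ff0000` → cut (S905, F1506). Machine vertices: (180.88,90.34) → (29.82,129.52) → (171.46,24.13) → (119.22,132.18) → (180.88,90.34). Closed: final G1 returns to the first vertex.

**Shape 2** — `<path>` closed polygon, stroke `#ff0000` → cut (S905, F1506). Machine vertices: (239.01,33.99) → (230.47,16.93) → (364.54,114.12) → (183.29,109.43) → (239.01,33.99). Closed: final G1 returns to the first vertex.

(Gcodetools for Inkscape — laser output)
G21
G90
G0 X180.88 Y90.34
M3 S905
G1 X29.82 Y129.52 F1506
G1 X171.46 Y24.13
G1 X119.22 Y132.18
G1 X180.88 Y90.34
G0 X239.01 Y33.99
M3 S905
G1 X230.47 Y16.93 F1506
G1 X364.54 Y114.12
G1 X183.29 Y109.43
G1 X239.01 Y33.99
M5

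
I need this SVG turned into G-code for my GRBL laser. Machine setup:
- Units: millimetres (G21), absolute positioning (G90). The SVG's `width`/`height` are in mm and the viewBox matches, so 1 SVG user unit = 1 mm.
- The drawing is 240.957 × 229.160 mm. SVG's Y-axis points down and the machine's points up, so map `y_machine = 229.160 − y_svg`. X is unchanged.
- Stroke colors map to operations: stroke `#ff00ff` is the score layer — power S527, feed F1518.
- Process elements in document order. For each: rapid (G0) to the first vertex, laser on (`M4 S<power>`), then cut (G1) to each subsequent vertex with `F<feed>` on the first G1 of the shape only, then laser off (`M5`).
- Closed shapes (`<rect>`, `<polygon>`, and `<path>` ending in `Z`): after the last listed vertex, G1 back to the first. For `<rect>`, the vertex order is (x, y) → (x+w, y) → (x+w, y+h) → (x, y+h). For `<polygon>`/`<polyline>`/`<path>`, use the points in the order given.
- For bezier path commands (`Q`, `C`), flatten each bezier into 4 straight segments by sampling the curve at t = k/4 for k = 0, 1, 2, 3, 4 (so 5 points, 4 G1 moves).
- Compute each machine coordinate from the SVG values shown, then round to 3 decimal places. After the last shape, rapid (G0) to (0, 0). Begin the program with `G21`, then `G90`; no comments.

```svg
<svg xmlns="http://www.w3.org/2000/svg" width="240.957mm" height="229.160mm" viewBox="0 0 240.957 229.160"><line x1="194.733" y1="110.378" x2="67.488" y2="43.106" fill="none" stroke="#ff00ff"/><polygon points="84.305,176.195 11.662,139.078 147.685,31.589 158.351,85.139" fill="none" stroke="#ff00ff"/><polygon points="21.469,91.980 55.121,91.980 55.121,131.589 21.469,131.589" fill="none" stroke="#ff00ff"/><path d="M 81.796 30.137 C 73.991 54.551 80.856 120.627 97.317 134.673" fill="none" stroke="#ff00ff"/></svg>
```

viewBox `0 0 240.957 229.160` with mm width/height → 1 unit = 1 mm. Flip: y_m = 229.160 − y_svg.

**Shape 1** — `<line>` line segment, stroke `#ff00ff` → score (S527, F1518). Machine vertices: (194.733,118.782) → (67.488,186.054). Open path.

**Shape 2** — `<polygon>` closed polygon, stroke `#ff00ff` → score (S527, F1518). Machine vertices: (84.305,52.965) → (11.662,90.082) → (147.685,197.571) → (158.351,144.021) → (84.305,52.965). Closed: final G1 returns to the first vertex.

**Shape 3** — `<polygon>` rectangle, stroke `#ff00ff` → score (S527, F1518). Machine vertices: (21.469,137.180) → (55.121,137.180) → (55.121,97.571) → (21.469,97.571) → (21.469,137.180). Closed: final G1 returns to the first vertex.

**Shape 4** — `<path>` cubic bezier, stroke `#ff00ff` → score (S527, F1518). Control points (SVG): P0=(81.796,30.137), P1=(73.991,54.551), P2=(80.856,120.627), P3=(97.317,134.673); sampled at t=k/4. Machine vertices: (81.796,199.023) → (78.614,174.365) → (80.457,142.867) → (86.850,113.313) → (97.317,94.487). Open path.

G21
G90
G0 X194.733 Y118.782
M4 S527
G1 X67.488 Y186.054 F1518
M5
G0 X84.305 Y52.965
M4 S527
G1 X11.662 Y90.082 F1518
G1 X147.685 Y197.571
G1 X158.351 Y144.021
G1 X84.305 Y52.965
M5
G0 X21.469 Y137.180
M4 S527
G1 X55.121 Y137.180 F1518
G1 X55.121 Y97.571
G1 X21.469 Y97.571
G1 X21.469 Y137.180
M5
G0 X81.796 Y199.023
M4 S527
G1 X78.614 Y174.365 F1518
G1 X80.457 Y142.867
G1 X86.850 Y113.313
G1 X97.317 Y94.487
M5
G0 X0.000 Y0.000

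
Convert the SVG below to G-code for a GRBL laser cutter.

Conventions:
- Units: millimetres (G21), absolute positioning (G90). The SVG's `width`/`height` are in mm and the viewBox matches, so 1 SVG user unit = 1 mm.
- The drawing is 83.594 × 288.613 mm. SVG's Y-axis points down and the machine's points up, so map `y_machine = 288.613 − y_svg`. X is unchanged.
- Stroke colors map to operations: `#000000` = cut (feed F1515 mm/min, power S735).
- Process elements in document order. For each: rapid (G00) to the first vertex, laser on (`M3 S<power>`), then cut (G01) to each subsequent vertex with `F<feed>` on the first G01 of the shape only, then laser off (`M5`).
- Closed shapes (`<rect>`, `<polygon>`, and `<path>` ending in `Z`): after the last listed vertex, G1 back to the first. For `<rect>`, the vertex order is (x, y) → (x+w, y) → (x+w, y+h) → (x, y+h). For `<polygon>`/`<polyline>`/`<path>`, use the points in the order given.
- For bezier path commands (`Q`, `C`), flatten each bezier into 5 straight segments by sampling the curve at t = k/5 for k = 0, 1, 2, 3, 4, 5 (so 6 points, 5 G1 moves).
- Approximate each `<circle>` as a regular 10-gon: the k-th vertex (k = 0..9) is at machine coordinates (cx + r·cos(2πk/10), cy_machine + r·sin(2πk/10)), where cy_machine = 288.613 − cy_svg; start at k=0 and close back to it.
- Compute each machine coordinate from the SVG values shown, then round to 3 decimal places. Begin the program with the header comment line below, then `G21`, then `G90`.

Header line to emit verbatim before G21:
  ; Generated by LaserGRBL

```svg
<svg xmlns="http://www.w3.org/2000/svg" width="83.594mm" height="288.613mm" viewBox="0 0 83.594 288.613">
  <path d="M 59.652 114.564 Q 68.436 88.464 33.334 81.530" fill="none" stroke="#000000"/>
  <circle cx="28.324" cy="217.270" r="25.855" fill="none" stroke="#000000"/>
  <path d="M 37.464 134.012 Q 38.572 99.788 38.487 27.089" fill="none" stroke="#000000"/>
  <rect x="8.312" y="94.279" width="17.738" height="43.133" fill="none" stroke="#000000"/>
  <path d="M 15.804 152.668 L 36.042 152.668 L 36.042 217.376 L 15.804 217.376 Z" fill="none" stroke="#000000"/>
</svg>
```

; Generated by LaserGRBL
G21
G90
G00 X59.652 Y174.049
M3 S735
G01 X61.410 Y183.722 F1515
G01 X59.657 Y191.862
G01 X54.394 Y198.469
G01 X45.619 Y203.543
G01 X33.334 Y207.083
M5
G00 X54.179 Y71.343
M3 S735
G01 X49.241 Y86.540 F1515
G01 X36.314 Y95.933
G01 X20.334 Y95.933
G01 X7.407 Y86.540
G01 X2.469 Y71.343
G01 X7.407 Y56.146
G01 X20.334 Y46.753
G01 X36.314 Y46.753
G01 X49.241 Y56.146
G01 X54.179 Y71.343
M5
G00 X37.464 Y154.601
M3 S735
G01 X37.859 Y169.830 F1515
G01 X38.160 Y188.136
G01 X38.364 Y209.521
G01 X38.473 Y233.983
G01 X38.487 Y261.524
M5
G00 X8.312 Y194.334
M3 S735
G01 X26.050 Y194.334 F1515
G01 X26.050 Y151.201
G01 X8.312 Y151.201
G01 X8.312 Y194.334
M5
G00 X15.804 Y135.945
M3 S735
G01 X36.042 Y135.945 F1515
G01 X36.042 Y71.237
G01 X15.804 Y71.237
G01 X15.804 Y135.945
M5

1 u = 1 mm; y_m = 288.613 − y.

[1] `<path>` quadratic bezier, #000000→cut S735 F1515: (59.652,174.049) → (61.410,183.722) → (59.657,191.862) → (54.394,198.469) → (45.619,203.543) → (33.334,207.083)

[2] `<circle>` circle, #000000→cut S735 F1515: (54.179,71.343) → (49.241,86.540) → (36.314,95.933) → (20.334,95.933) → (7.407,86.540) → (2.469,71.343) → (7.407,56.146) → (20.334,46.753) → (36.314,46.753) → (49.241,56.146) → (54.179,71.343) (closed)

[3] `<path>` quadratic bezier, #000000→cut S735 F1515: (37.464,154.601) → (37.859,169.830) → (38.160,188.136) → (38.364,209.521) → (38.473,233.983) → (38.487,261.524)

[4] `<rect>` rectangle, #000000→cut S735 F1515: (8.312,194.334) → (26.050,194.334) → (26.050,151.201) → (8.312,151.201) → (8.312,194.334) (closed)

[5] `<path>` rectangle, #000000→cut S735 F1515: (15.804,135.945) → (36.042,135.945) → (36.042,71.237) → (15.804,71.237) → (15.804,135.945) (closed)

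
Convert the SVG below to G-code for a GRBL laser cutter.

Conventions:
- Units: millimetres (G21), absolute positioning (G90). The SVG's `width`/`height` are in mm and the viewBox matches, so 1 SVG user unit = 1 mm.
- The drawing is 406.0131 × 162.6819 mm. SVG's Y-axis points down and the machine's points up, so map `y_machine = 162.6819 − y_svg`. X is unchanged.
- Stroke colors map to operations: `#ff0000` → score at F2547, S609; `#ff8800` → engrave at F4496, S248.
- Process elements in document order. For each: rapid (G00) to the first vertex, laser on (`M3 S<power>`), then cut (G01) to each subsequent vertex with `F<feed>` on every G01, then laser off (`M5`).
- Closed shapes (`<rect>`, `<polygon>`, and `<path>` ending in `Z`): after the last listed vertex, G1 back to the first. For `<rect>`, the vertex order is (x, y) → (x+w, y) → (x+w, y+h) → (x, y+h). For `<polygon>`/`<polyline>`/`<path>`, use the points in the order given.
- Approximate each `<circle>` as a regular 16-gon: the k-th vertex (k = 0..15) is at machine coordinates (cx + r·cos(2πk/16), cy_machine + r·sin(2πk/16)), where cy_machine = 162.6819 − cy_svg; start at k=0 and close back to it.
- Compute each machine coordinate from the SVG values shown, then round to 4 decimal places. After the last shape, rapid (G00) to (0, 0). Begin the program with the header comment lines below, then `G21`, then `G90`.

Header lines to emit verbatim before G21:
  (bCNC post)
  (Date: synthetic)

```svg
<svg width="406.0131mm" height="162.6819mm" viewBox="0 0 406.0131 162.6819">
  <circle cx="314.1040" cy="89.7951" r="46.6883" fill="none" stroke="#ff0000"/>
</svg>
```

Since the viewBox matches the mm dimensions, user units are millimetres directly. The only transform is the Y-flip y_m = 162.6819 − y_svg.

Shape 1 is a circle drawn with `<circle>`. Its stroke #ff0000 means score at S609, F2547. After flipping Y the toolpath is (360.7923,72.8868) → (357.2384,90.7536) → (347.1176,105.9004) → (331.9708,116.0212) → (314.1040,119.5751) → (296.2372,116.0212) → (281.0904,105.9004) → (270.9696,90.7536) → (267.4157,72.8868) → (270.9696,55.0200) → (281.0904,39.8732) → (296.2372,29.7524) → (314.1040,26.1985) → (331.9708,29.7524) → (347.1176,39.8732) → (357.2384,55.0200) → (360.7923,72.8868), returning to the start.

(bCNC post)
(Date: synthetic)
G21
G90
G00 X360.7923 Y72.8868
M3 S609
G01 X357.2384 Y90.7536 F2547
G01 X347.1176 Y105.9004 F2547
G01 X331.9708 Y116.0212 F2547
G01 X314.1040 Y119.5751 F2547
G01 X296.2372 Y116.0212 F2547
G01 X281.0904 Y105.9004 F2547
G01 X270.9696 Y90.7536 F2547
G01 X267.4157 Y72.8868 F2547
G01 X270.9696 Y55.0200 F2547
G01 X281.0904 Y39.8732 F2547
G01 X296.2372 Y29.7524 F2547
G01 X314.1040 Y26.1985 F2547
G01 X331.9708 Y29.7524 F2547
G01 X347.1176 Y39.8732 F2547
G01 X357.2384 Y55.0200 F2547
G01 X360.7923 Y72.8868 F2547
M5
G00 X0.0000 Y0.0000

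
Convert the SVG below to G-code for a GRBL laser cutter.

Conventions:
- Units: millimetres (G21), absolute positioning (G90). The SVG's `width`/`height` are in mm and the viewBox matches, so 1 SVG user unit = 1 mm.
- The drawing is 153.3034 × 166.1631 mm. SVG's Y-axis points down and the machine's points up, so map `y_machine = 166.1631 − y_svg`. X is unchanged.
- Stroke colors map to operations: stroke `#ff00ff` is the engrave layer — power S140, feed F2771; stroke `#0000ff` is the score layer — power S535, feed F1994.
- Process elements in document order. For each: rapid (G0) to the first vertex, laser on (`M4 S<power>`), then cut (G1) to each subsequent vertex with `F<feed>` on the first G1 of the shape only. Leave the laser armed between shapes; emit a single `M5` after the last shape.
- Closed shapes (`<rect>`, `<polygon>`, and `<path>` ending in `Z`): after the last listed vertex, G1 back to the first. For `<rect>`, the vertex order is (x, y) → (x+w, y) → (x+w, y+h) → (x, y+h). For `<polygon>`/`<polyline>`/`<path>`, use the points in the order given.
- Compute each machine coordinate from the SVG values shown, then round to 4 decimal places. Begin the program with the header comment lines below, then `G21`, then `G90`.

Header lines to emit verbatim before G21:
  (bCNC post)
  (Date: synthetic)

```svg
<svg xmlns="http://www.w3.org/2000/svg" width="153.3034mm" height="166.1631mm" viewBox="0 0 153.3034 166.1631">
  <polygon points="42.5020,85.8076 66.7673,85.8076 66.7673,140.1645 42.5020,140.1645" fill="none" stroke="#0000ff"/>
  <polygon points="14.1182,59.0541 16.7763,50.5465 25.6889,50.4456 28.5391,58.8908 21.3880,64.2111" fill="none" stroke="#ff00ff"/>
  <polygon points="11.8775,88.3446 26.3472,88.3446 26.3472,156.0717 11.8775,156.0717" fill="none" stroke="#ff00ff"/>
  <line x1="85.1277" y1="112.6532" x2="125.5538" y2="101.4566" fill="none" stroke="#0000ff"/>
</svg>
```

(bCNC post)
(Date: synthetic)
G21
G90
G0 X42.5020 Y80.3555
M4 S535
G1 X66.7673 Y80.3555 F1994
G1 X66.7673 Y25.9986
G1 X42.5020 Y25.9986
G1 X42.5020 Y80.3555
G0 X14.1182 Y107.1090
M4 S140
G1 X16.7763 Y115.6166 F2771
G1 X25.6889 Y115.7175
G1 X28.5391 Y107.2723
G1 X21.3880 Y101.9520
G1 X14.1182 Y107.1090
G0 X11.8775 Y77.8185
M4 S140
G1 X26.3472 Y77.8185 F2771
G1 X26.3472 Y10.0914
G1 X11.8775 Y10.0914
G1 X11.8775 Y77.8185
G0 X85.1277 Y53.5099
M4 S535
G1 X125.5538 Y64.7065 F1994
M5

viewBox `0 0 153.3034 166.1631` with mm width/height → 1 unit = 1 mm. Flip: y_m = 166.1631 − y_svg.

**Shape 1** — `<polygon>` rectangle, stroke `#0000ff` → score (S535, F1994). Machine vertices: (42.5020,80.3555) → (66.7673,80.3555) → (66.7673,25.9986) → (42.5020,25.9986) → (42.5020,80.3555). Closed: final G1 returns to the first vertex.

**Shape 2** — `<polygon>` regular polygon, stroke `#ff00ff` → engrave (S140, F2771). Machine vertices: (14.1182,107.1090) → (16.7763,115.6166) → (25.6889,115.7175) → (28.5391,107.2723) → (21.3880,101.9520) → (14.1182,107.1090). Closed: final G1 returns to the first vertex.

**Shape 3** — `<polygon>` rectangle, stroke `#ff00ff` → engrave (S140, F2771). Machine vertices: (11.8775,77.8185) → (26.3472,77.8185) → (26.3472,10.0914) → (11.8775,10.0914) → (11.8775,77.8185). Closed: final G1 returns to the first vertex.

**Shape 4** — `<line>` line segment, stroke `#0000ff` → score (S535, F1994). Machine vertices: (85.1277,53.5099) → (125.5538,64.7065). Open path.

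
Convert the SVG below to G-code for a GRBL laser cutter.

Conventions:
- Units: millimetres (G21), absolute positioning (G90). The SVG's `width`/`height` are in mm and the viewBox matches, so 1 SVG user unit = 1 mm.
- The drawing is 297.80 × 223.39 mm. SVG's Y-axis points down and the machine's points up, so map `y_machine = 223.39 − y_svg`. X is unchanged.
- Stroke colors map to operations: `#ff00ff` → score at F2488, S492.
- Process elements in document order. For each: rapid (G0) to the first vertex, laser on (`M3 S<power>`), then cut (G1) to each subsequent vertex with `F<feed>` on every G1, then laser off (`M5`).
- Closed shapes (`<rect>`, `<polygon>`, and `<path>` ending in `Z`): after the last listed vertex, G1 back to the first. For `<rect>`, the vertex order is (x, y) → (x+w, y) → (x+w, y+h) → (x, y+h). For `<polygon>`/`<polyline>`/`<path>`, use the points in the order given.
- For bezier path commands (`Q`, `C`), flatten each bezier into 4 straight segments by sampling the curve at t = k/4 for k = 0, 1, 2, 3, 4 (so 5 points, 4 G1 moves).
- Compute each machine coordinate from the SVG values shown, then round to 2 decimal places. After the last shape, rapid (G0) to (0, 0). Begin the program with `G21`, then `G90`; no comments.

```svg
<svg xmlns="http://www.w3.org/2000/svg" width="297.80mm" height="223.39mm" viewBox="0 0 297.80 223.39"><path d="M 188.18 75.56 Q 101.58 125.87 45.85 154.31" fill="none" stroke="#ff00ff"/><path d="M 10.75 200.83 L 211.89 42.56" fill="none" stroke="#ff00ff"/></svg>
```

G21
G90
G0 X188.18 Y147.83
M3 S492
G1 X146.81 Y124.04 F2488
G1 X109.30 Y102.99 F2488
G1 X75.64 Y84.67 F2488
G1 X45.85 Y69.08 F2488
M5
G0 X10.75 Y22.56
M3 S492
G1 X211.89 Y180.83 F2488
M5
G0 X0.00 Y0.00

1 u = 1 mm; y_m = 223.39 − y.

[1] `<path>` quadratic bezier, #ff00ff→score S492 F2488: (188.18,147.83) → (146.81,124.04) → (109.30,102.99) → (75.64,84.67) → (45.85,69.08)

[2] `<path>` line segment, #ff00ff→score S492 F2488: (10.75,22.56) → (211.89,180.83)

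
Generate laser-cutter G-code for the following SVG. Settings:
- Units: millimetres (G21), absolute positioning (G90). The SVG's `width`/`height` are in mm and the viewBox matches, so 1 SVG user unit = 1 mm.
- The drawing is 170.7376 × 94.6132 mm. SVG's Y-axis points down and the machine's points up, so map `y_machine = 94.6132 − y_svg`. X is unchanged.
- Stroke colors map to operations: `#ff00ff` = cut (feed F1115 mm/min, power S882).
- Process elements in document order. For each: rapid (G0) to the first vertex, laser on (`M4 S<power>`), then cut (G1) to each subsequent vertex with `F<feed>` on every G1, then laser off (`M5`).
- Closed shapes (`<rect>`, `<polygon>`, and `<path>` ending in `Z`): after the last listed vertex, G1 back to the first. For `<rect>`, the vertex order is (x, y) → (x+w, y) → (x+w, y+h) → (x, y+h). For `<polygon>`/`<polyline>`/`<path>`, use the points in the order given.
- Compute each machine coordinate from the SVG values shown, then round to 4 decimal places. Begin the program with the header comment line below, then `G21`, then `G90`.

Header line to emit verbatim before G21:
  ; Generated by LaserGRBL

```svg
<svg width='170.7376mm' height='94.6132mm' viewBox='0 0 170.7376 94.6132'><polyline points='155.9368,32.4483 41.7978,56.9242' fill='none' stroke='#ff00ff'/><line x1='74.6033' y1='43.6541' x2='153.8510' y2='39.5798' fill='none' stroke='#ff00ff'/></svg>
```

; Generated by LaserGRBL
G21
G90
G0 X155.9368 Y62.1649
M4 S882
G1 X41.7978 Y37.6890 F1115
M5
G0 X74.6033 Y50.9591
M4 S882
G1 X153.8510 Y55.0334 F1115
M5

1 u = 1 mm; y_m = 94.6132 − y.

[1] `<polyline>` line segment, #ff00ff→cut S882 F1115: (155.9368,62.1649) → (41.7978,37.6890)

[2] `<line>` line segment, #ff00ff→cut S882 F1115: (74.6033,50.9591) → (153.8510,55.0334)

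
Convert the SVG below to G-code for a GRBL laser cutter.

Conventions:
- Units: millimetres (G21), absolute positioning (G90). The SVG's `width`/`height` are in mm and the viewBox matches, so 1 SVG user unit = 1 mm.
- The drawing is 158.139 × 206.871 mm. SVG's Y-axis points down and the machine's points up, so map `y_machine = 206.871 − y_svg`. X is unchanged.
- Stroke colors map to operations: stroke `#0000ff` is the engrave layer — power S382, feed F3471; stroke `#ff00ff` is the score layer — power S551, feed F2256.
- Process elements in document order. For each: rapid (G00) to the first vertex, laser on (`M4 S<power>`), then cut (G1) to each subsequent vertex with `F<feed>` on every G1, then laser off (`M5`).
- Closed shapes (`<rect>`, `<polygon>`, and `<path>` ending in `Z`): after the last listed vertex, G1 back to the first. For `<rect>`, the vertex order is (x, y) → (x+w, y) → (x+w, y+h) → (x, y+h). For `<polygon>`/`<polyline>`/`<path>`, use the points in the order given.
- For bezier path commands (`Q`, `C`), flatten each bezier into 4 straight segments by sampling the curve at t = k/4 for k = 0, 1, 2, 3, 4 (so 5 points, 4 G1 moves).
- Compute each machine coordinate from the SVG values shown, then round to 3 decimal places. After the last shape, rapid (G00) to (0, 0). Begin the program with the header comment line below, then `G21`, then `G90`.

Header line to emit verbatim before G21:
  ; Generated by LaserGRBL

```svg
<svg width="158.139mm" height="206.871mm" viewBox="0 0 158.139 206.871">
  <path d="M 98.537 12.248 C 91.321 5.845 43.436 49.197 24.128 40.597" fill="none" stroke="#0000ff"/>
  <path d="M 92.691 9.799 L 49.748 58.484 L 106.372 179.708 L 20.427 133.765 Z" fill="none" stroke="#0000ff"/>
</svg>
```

; Generated by LaserGRBL
G21
G90
G00 X98.537 Y194.623
M4 S382
G1 X86.582 Y191.685 F3471
G1 X65.867 Y179.625 F3471
G1 X42.885 Y167.976 F3471
G1 X24.128 Y166.274 F3471
M5
G00 X92.691 Y197.072
M4 S382
G1 X49.748 Y148.387 F3471
G1 X106.372 Y27.163 F3471
G1 X20.427 Y73.106 F3471
G1 X92.691 Y197.072 F3471
M5
G00 X0.000 Y0.000

viewBox `0 0 158.139 206.871` with mm width/height → 1 unit = 1 mm. Flip: y_m = 206.871 − y_svg.

**Shape 1** — `<path>` cubic bezier, stroke `#0000ff` → engrave (S382, F3471). Control points (SVG): P0=(98.537,12.248), P1=(91.321,5.845), P2=(43.436,49.197), P3=(24.128,40.597); sampled at t=k/4. Machine vertices: (98.537,194.623) → (86.582,191.685) → (65.867,179.625) → (42.885,167.976) → (24.128,166.274). Open path.

**Shape 2** — `<path>` closed polygon, stroke `#0000ff` → engrave (S382, F3471). Machine vertices: (92.691,197.072) → (49.748,148.387) → (106.372,27.163) → (20.427,73.106) → (92.691,197.072). Closed: final G1 returns to the first vertex.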